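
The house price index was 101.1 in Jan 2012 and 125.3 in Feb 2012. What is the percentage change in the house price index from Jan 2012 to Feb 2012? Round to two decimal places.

Change = (125.3 − 101.1) / 101.1 × 100
       = 24.2 / 101.1 × 100 = 23.9367%

23.94%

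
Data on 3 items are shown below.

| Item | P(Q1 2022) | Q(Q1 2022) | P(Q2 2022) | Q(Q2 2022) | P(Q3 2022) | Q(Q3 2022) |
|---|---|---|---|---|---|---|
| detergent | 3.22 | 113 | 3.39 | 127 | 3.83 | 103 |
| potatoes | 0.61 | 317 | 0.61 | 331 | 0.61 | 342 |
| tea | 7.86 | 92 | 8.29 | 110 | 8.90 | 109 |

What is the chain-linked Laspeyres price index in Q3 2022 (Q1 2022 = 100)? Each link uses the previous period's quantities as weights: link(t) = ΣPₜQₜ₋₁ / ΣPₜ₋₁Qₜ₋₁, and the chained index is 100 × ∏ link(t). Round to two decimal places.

112.92

Link Q1 2022→Q2 2022:
ΣP(Q2 2022)Q(Q1 2022) = 3.39×113 + 0.61×317 + 8.29×92 = 383.07 + 193.37 + 762.68 = 1339.12
ΣP(Q1 2022)Q(Q1 2022) = 3.22×113 + 0.61×317 + 7.86×92 = 363.86 + 193.37 + 723.12 = 1280.35
link = 1339.12/1280.35 = 1.045902
Link Q2 2022→Q3 2022:
ΣP(Q3 2022)Q(Q2 2022) = 3.83×127 + 0.61×331 + 8.90×110 = 486.41 + 201.91 + 979 = 1667.32
ΣP(Q2 2022)Q(Q2 2022) = 3.39×127 + 0.61×331 + 8.29×110 = 430.53 + 201.91 + 911.9 = 1544.34
link = 1667.32/1544.34 = 1.079633
Chained index = 100 × 1.045902 × 1.079633 = 112.9189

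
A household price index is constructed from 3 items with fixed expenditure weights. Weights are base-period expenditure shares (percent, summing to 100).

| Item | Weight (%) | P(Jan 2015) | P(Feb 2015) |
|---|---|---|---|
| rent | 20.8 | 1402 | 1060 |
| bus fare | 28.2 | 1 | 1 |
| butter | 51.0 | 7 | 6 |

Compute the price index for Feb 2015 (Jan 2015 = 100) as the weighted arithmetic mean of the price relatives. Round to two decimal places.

87.64

rent: 20.8 × (1060/1402) = 20.8 × 0.756063 = 15.7261
bus fare: 28.2 × (1/1) = 28.2 × 1.000000 = 28.2000
butter: 51.0 × (6/7) = 51.0 × 0.857143 = 43.7143
Index = Σ wᵢ·(p₁ᵢ/p₀ᵢ) = 15.7261 + 28.2000 + 43.7143 = 87.6404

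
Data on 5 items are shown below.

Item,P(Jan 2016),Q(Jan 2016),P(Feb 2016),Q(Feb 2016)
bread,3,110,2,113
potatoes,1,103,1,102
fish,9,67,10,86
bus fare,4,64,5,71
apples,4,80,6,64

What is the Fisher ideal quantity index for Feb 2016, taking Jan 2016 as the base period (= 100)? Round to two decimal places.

108.17

Laspeyres component (base-period weights):
ΣP(Jan 2016)Q(Feb 2016) = 3×113 + 1×102 + 9×86 + 4×71 + 4×64 = 339 + 102 + 774 + 284 + 256 = 1755
ΣP(Jan 2016)Q(Jan 2016) = 3×110 + 1×103 + 9×67 + 4×64 + 4×80 = 330 + 103 + 603 + 256 + 320 = 1612
L = 1755 / 1612 × 100 = 108.8710
Paasche component (current-period weights):
ΣP(Feb 2016)Q(Feb 2016) = 2×113 + 1×102 + 10×86 + 5×71 + 6×64 = 226 + 102 + 860 + 355 + 384 = 1927
ΣP(Feb 2016)Q(Jan 2016) = 2×110 + 1×103 + 10×67 + 5×64 + 6×80 = 220 + 103 + 670 + 320 + 480 = 1793
P = 1927 / 1793 × 100 = 107.4735
Fisher = √(L × P) = √(108.8710 × 107.4735) = 108.1700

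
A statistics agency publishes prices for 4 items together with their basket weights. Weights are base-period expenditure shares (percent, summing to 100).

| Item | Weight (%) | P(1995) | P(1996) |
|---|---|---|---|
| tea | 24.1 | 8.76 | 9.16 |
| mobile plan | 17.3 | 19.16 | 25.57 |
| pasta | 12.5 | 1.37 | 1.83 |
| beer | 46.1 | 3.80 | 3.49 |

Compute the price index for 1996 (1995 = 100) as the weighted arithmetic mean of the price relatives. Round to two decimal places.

107.32

tea: 24.1 × (9.16/8.76) = 24.1 × 1.045662 = 25.2005
mobile plan: 17.3 × (25.57/19.16) = 17.3 × 1.334551 = 23.0877
pasta: 12.5 × (1.83/1.37) = 12.5 × 1.335766 = 16.6971
beer: 46.1 × (3.49/3.80) = 46.1 × 0.918421 = 42.3392
Index = Σ wᵢ·(p₁ᵢ/p₀ᵢ) = 25.2005 + 23.0877 + 16.6971 + 42.3392 = 107.3245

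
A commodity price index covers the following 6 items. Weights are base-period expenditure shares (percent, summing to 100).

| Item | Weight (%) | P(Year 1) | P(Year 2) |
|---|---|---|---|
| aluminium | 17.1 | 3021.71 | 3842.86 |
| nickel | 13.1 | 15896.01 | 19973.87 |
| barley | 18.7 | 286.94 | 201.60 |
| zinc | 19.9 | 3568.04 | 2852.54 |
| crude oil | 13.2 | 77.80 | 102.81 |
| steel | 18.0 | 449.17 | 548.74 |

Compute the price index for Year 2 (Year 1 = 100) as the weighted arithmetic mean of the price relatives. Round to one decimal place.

aluminium: 17.1 × (3842.86/3021.71) = 17.1 × 1.271750 = 21.7469
nickel: 13.1 × (19973.87/15896.01) = 13.1 × 1.256534 = 16.4606
barley: 18.7 × (201.60/286.94) = 18.7 × 0.702586 = 13.1384
zinc: 19.9 × (2852.54/3568.04) = 19.9 × 0.799470 = 15.9094
crude oil: 13.2 × (102.81/77.80) = 13.2 × 1.321465 = 17.4433
steel: 18.0 × (548.74/449.17) = 18.0 × 1.221676 = 21.9902
Index = Σ wᵢ·(p₁ᵢ/p₀ᵢ) = 21.7469 + 16.4606 + 13.1384 + 15.9094 + 17.4433 + 21.9902 = 106.6888

106.7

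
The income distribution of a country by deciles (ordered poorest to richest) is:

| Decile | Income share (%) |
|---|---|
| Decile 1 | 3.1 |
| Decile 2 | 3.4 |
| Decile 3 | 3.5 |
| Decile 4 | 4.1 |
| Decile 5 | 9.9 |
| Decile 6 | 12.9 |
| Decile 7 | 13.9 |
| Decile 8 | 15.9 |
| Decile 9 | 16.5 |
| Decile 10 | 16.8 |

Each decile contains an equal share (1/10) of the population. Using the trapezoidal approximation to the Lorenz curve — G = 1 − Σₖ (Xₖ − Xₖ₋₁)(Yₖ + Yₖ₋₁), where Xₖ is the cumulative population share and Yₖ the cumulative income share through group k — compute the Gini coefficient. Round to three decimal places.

0.309

Cumulative income shares Yₖ: 0.0310, 0.0650, 0.1000, 0.1410, 0.2400, 0.3690, 0.5080, 0.6670, 0.8320, 1.0000
Σ (Xₖ−Xₖ₋₁)(Yₖ+Yₖ₋₁) = (1/10)(0.0310+0.0000) + (1/10)(0.0650+0.0310) + (1/10)(0.1000+0.0650) + (1/10)(0.1410+0.1000) + (1/10)(0.2400+0.1410) + (1/10)(0.3690+0.2400) + (1/10)(0.5080+0.3690) + (1/10)(0.6670+0.5080) + (1/10)(0.8320+0.6670) + (1/10)(1.0000+0.8320)
  = 0.0031 + 0.0096 + 0.0165 + 0.0241 + 0.0381 + 0.0609 + 0.0877 + 0.1175 + 0.1499 + 0.1832 = 0.6906
G = 1 − 0.6906 = 0.3094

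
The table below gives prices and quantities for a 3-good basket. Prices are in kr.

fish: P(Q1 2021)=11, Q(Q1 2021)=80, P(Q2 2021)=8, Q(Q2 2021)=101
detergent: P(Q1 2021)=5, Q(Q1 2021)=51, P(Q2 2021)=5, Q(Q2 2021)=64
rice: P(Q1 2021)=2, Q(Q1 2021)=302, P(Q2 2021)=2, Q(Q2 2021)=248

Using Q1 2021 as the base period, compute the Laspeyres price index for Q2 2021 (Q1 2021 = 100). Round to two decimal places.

Laspeyres price index uses base-period quantities as weights.
ΣP(Q2 2021)·Q(Q1 2021) = 8×80 + 5×51 + 2×302 = 640 + 255 + 604 = 1499
ΣP(Q1 2021)·Q(Q1 2021) = 11×80 + 5×51 + 2×302 = 880 + 255 + 604 = 1739
Index = 1499 / 1739 × 100 = 86.1990

86.20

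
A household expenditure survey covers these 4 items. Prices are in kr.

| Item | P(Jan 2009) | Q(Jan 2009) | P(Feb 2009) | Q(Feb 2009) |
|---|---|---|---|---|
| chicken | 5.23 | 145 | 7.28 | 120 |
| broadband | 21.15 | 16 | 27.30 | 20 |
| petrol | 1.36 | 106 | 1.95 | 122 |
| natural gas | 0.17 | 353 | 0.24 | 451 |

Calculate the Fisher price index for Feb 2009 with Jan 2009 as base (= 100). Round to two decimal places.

Laspeyres component (base-period weights):
ΣP(Feb 2009)Q(Jan 2009) = 7.28×145 + 27.30×16 + 1.95×106 + 0.24×353 = 1055.6 + 436.8 + 206.7 + 84.72 = 1783.82
ΣP(Jan 2009)Q(Jan 2009) = 5.23×145 + 21.15×16 + 1.36×106 + 0.17×353 = 758.35 + 338.4 + 144.16 + 60.01 = 1300.92
L = 1783.82 / 1300.92 × 100 = 137.1199
Paasche component (current-period weights):
ΣP(Feb 2009)Q(Feb 2009) = 7.28×120 + 27.30×20 + 1.95×122 + 0.24×451 = 873.6 + 546 + 237.9 + 108.24 = 1765.74
ΣP(Jan 2009)Q(Feb 2009) = 5.23×120 + 21.15×20 + 1.36×122 + 0.17×451 = 627.6 + 423 + 165.92 + 76.67 = 1293.19
P = 1765.74 / 1293.19 × 100 = 136.5414
Fisher = √(L × P) = √(137.1199 × 136.5414) = 136.8303

136.83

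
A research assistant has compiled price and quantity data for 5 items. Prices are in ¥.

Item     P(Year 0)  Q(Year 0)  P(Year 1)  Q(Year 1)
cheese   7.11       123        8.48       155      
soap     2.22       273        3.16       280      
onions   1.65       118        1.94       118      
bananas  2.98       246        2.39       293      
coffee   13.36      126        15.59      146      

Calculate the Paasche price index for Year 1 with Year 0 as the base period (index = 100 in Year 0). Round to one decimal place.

114.0

Paasche price index uses current-period quantities as weights.
ΣP(Year 1)·Q(Year 1) = 8.48×155 + 3.16×280 + 1.94×118 + 2.39×293 + 15.59×146 = 1314.4 + 884.8 + 228.92 + 700.27 + 2276.14 = 5404.53
ΣP(Year 0)·Q(Year 1) = 7.11×155 + 2.22×280 + 1.65×118 + 2.98×293 + 13.36×146 = 1102.05 + 621.6 + 194.7 + 873.14 + 1950.56 = 4742.05
Index = 5404.53 / 4742.05 × 100 = 113.9703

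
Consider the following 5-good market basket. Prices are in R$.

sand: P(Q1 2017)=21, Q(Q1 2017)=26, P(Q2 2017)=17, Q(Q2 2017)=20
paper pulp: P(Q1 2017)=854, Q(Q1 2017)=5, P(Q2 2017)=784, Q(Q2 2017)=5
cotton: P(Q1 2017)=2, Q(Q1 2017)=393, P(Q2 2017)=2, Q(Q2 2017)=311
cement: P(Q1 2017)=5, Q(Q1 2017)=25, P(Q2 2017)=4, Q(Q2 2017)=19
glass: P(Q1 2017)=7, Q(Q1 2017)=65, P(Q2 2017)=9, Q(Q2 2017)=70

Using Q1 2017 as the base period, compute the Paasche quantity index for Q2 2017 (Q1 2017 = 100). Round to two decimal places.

Paasche quantity index uses current-period prices as weights.
ΣP(Q2 2017)·Q(Q2 2017) = 17×20 + 784×5 + 2×311 + 4×19 + 9×70 = 340 + 3920 + 622 + 76 + 630 = 5588
ΣP(Q2 2017)·Q(Q1 2017) = 17×26 + 784×5 + 2×393 + 4×25 + 9×65 = 442 + 3920 + 786 + 100 + 585 = 5833
Index = 5588 / 5833 × 100 = 95.7998

95.80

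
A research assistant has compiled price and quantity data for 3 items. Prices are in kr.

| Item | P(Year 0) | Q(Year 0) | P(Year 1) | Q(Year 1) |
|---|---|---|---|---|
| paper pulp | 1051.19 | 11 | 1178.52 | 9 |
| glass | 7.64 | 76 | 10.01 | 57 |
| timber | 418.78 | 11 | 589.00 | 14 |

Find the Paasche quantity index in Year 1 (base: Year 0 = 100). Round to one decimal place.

Paasche quantity index uses current-period prices as weights.
ΣP(Year 1)·Q(Year 1) = 1178.52×9 + 10.01×57 + 589.00×14 = 10606.68 + 570.57 + 8246 = 19423.25
ΣP(Year 1)·Q(Year 0) = 1178.52×11 + 10.01×76 + 589.00×11 = 12963.72 + 760.76 + 6479 = 20203.48
Index = 19423.25 / 20203.48 × 100 = 96.1381

96.1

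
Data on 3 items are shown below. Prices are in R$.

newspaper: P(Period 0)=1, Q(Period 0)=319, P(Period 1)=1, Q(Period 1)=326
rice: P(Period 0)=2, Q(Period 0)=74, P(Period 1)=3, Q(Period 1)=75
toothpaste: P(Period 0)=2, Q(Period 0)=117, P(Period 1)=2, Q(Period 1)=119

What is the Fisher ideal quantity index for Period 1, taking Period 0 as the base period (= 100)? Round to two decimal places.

Laspeyres component (base-period weights):
ΣP(Period 0)Q(Period 1) = 1×326 + 2×75 + 2×119 = 326 + 150 + 238 = 714
ΣP(Period 0)Q(Period 0) = 1×319 + 2×74 + 2×117 = 319 + 148 + 234 = 701
L = 714 / 701 × 100 = 101.8545
Paasche component (current-period weights):
ΣP(Period 1)Q(Period 1) = 1×326 + 3×75 + 2×119 = 326 + 225 + 238 = 789
ΣP(Period 1)Q(Period 0) = 1×319 + 3×74 + 2×117 = 319 + 222 + 234 = 775
P = 789 / 775 × 100 = 101.8065
Fisher = √(L × P) = √(101.8545 × 101.8065) = 101.8305

101.83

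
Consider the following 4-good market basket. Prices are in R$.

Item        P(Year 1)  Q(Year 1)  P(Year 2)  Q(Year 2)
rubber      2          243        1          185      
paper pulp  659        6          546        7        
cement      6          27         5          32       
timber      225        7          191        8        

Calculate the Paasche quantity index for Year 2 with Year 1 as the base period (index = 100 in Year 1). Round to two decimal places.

Paasche quantity index uses current-period prices as weights.
ΣP(Year 2)·Q(Year 2) = 1×185 + 546×7 + 5×32 + 191×8 = 185 + 3822 + 160 + 1528 = 5695
ΣP(Year 2)·Q(Year 1) = 1×243 + 546×6 + 5×27 + 191×7 = 243 + 3276 + 135 + 1337 = 4991
Index = 5695 / 4991 × 100 = 114.1054

114.11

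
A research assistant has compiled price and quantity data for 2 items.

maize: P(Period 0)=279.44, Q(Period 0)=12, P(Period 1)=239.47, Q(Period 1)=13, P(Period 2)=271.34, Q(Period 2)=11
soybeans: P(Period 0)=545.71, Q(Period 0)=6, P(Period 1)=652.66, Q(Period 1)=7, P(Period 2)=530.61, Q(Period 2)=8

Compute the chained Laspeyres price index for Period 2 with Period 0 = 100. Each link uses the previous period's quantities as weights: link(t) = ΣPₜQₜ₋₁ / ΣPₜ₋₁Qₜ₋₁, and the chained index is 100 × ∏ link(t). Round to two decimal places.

Link Period 0→Period 1:
ΣP(Period 1)Q(Period 0) = 239.47×12 + 652.66×6 = 2873.64 + 3915.96 = 6789.6
ΣP(Period 0)Q(Period 0) = 279.44×12 + 545.71×6 = 3353.28 + 3274.26 = 6627.54
link = 6789.6/6627.54 = 1.024453
Link Period 1→Period 2:
ΣP(Period 2)Q(Period 1) = 271.34×13 + 530.61×7 = 3527.42 + 3714.27 = 7241.69
ΣP(Period 1)Q(Period 1) = 239.47×13 + 652.66×7 = 3113.11 + 4568.62 = 7681.73
link = 7241.69/7681.73 = 0.942716
Chained index = 100 × 1.024453 × 0.942716 = 96.5768

96.58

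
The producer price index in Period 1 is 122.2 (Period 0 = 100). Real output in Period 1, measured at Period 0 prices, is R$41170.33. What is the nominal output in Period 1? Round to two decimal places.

50310.14

Nominal = Real × (Index/100) = 41170.33 × (122.2/100)
        = 41170.33 × 1.222 = 50310.1433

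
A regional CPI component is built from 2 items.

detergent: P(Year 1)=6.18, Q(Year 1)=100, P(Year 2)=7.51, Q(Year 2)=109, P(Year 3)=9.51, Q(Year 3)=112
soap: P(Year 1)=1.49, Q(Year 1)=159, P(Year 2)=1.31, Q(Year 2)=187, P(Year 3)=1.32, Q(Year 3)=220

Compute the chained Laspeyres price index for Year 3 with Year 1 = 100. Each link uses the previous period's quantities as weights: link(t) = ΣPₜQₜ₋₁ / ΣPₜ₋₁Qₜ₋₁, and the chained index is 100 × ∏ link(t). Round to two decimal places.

Link Year 1→Year 2:
ΣP(Year 2)Q(Year 1) = 7.51×100 + 1.31×159 = 751 + 208.29 = 959.29
ΣP(Year 1)Q(Year 1) = 6.18×100 + 1.49×159 = 618 + 236.91 = 854.91
link = 959.29/854.91 = 1.122095
Link Year 2→Year 3:
ΣP(Year 3)Q(Year 2) = 9.51×109 + 1.32×187 = 1036.59 + 246.84 = 1283.43
ΣP(Year 2)Q(Year 2) = 7.51×109 + 1.31×187 = 818.59 + 244.97 = 1063.56
link = 1283.43/1063.56 = 1.206730
Chained index = 100 × 1.122095 × 1.206730 = 135.4066

135.41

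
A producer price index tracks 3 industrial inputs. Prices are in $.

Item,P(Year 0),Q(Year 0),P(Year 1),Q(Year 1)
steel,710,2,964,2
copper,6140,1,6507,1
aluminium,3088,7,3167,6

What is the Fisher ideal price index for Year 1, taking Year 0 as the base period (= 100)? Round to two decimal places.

Laspeyres component (base-period weights):
ΣP(Year 1)Q(Year 0) = 964×2 + 6507×1 + 3167×7 = 1928 + 6507 + 22169 = 30604
ΣP(Year 0)Q(Year 0) = 710×2 + 6140×1 + 3088×7 = 1420 + 6140 + 21616 = 29176
L = 30604 / 29176 × 100 = 104.8944
Paasche component (current-period weights):
ΣP(Year 1)Q(Year 1) = 964×2 + 6507×1 + 3167×6 = 1928 + 6507 + 19002 = 27437
ΣP(Year 0)Q(Year 1) = 710×2 + 6140×1 + 3088×6 = 1420 + 6140 + 18528 = 26088
P = 27437 / 26088 × 100 = 105.1710
Fisher = √(L × P) = √(104.8944 × 105.1710) = 105.0326

105.03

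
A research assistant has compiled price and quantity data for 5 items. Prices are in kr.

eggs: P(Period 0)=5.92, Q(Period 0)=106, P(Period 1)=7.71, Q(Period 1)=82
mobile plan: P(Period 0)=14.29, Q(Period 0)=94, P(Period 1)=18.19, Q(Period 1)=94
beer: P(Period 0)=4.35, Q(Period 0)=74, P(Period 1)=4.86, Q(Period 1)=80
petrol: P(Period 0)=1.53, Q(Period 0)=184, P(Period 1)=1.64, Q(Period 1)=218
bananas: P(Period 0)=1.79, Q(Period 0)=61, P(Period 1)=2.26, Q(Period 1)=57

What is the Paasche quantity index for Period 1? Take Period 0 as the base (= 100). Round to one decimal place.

96.7

Paasche quantity index uses current-period prices as weights.
ΣP(Period 1)·Q(Period 1) = 7.71×82 + 18.19×94 + 4.86×80 + 1.64×218 + 2.26×57 = 632.22 + 1709.86 + 388.8 + 357.52 + 128.82 = 3217.22
ΣP(Period 1)·Q(Period 0) = 7.71×106 + 18.19×94 + 4.86×74 + 1.64×184 + 2.26×61 = 817.26 + 1709.86 + 359.64 + 301.76 + 137.86 = 3326.38
Index = 3217.22 / 3326.38 × 100 = 96.7184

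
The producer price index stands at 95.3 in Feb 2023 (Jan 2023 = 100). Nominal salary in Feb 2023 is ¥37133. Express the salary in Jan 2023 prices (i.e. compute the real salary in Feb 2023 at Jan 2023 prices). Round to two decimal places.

38964.32

Real = Nominal ÷ (Index/100) = 37133 ÷ (95.3/100)
     = 37133 ÷ 0.953 = 38964.3232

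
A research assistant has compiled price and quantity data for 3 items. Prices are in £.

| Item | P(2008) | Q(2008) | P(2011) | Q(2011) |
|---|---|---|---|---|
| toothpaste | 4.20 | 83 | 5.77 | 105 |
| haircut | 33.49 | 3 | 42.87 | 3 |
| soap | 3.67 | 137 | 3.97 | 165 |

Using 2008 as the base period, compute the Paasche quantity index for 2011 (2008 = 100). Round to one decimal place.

120.7

Paasche quantity index uses current-period prices as weights.
ΣP(2011)·Q(2011) = 5.77×105 + 42.87×3 + 3.97×165 = 605.85 + 128.61 + 655.05 = 1389.51
ΣP(2011)·Q(2008) = 5.77×83 + 42.87×3 + 3.97×137 = 478.91 + 128.61 + 543.89 = 1151.41
Index = 1389.51 / 1151.41 × 100 = 120.6790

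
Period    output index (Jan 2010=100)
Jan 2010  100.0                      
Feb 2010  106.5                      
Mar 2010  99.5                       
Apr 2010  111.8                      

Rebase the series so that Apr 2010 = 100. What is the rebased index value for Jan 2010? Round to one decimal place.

Rebased(Jan 2010) = 100.0 / 111.8 × 100 = 89.4454

89.4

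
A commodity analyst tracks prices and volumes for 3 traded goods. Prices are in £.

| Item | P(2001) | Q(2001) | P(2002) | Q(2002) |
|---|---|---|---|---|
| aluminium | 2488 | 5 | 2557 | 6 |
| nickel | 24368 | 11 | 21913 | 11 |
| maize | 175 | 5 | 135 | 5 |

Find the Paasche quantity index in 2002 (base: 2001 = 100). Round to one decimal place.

Paasche quantity index uses current-period prices as weights.
ΣP(2002)·Q(2002) = 2557×6 + 21913×11 + 135×5 = 15342 + 241043 + 675 = 257060
ΣP(2002)·Q(2001) = 2557×5 + 21913×11 + 135×5 = 12785 + 241043 + 675 = 254503
Index = 257060 / 254503 × 100 = 101.0047

101.0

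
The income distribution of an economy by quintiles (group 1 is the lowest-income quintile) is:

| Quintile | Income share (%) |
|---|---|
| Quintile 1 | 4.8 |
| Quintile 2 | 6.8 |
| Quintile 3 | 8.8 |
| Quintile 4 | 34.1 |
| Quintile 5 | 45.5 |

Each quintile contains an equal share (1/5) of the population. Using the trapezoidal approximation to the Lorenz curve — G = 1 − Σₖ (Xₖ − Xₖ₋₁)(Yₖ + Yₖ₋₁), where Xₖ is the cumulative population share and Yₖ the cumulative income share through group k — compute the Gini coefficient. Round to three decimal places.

Cumulative income shares Yₖ: 0.0480, 0.1160, 0.2040, 0.5450, 1.0000
Σ (Xₖ−Xₖ₋₁)(Yₖ+Yₖ₋₁) = (1/5)(0.0480+0.0000) + (1/5)(0.1160+0.0480) + (1/5)(0.2040+0.1160) + (1/5)(0.5450+0.2040) + (1/5)(1.0000+0.5450)
  = 0.0096 + 0.0328 + 0.0640 + 0.1498 + 0.3090 = 0.5652
G = 1 − 0.5652 = 0.4348

0.435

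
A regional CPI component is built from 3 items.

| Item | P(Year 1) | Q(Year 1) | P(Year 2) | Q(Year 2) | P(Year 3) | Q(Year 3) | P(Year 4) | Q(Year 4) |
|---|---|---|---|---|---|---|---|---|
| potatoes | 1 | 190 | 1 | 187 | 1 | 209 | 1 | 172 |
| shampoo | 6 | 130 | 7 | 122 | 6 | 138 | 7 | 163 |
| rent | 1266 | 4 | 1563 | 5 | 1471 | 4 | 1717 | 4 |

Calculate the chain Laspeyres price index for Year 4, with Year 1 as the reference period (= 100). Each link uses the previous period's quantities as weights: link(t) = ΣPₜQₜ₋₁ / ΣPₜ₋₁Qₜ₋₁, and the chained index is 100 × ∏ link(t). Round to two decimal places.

Link Year 1→Year 2:
ΣP(Year 2)Q(Year 1) = 1×190 + 7×130 + 1563×4 = 190 + 910 + 6252 = 7352
ΣP(Year 1)Q(Year 1) = 1×190 + 6×130 + 1266×4 = 190 + 780 + 5064 = 6034
link = 7352/6034 = 1.218429
Link Year 2→Year 3:
ΣP(Year 3)Q(Year 2) = 1×187 + 6×122 + 1471×5 = 187 + 732 + 7355 = 8274
ΣP(Year 2)Q(Year 2) = 1×187 + 7×122 + 1563×5 = 187 + 854 + 7815 = 8856
link = 8274/8856 = 0.934282
Link Year 3→Year 4:
ΣP(Year 4)Q(Year 3) = 1×209 + 7×138 + 1717×4 = 209 + 966 + 6868 = 8043
ΣP(Year 3)Q(Year 3) = 1×209 + 6×138 + 1471×4 = 209 + 828 + 5884 = 6921
link = 8043/6921 = 1.162115
Chained index = 100 × 1.218429 × 0.934282 × 1.162115 = 132.2901

132.29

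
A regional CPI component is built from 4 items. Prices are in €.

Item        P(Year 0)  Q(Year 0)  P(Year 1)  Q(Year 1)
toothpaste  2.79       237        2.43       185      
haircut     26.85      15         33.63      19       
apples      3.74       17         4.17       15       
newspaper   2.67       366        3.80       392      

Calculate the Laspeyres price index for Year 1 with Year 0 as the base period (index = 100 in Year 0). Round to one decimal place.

Laspeyres price index uses base-period quantities as weights.
ΣP(Year 1)·Q(Year 0) = 2.43×237 + 33.63×15 + 4.17×17 + 3.80×366 = 575.91 + 504.45 + 70.89 + 1390.8 = 2542.05
ΣP(Year 0)·Q(Year 0) = 2.79×237 + 26.85×15 + 3.74×17 + 2.67×366 = 661.23 + 402.75 + 63.58 + 977.22 = 2104.78
Index = 2542.05 / 2104.78 × 100 = 120.7751

120.8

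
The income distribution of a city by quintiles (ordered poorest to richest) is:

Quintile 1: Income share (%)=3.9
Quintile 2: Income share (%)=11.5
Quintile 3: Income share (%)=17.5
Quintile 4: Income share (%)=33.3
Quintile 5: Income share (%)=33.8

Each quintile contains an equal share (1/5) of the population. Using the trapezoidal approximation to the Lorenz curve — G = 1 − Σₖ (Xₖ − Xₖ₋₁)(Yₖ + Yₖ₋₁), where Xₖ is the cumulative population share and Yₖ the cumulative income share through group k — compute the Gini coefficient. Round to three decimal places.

Cumulative income shares Yₖ: 0.0390, 0.1540, 0.3290, 0.6620, 1.0000
Σ (Xₖ−Xₖ₋₁)(Yₖ+Yₖ₋₁) = (1/5)(0.0390+0.0000) + (1/5)(0.1540+0.0390) + (1/5)(0.3290+0.1540) + (1/5)(0.6620+0.3290) + (1/5)(1.0000+0.6620)
  = 0.0078 + 0.0386 + 0.0966 + 0.1982 + 0.3324 = 0.6736
G = 1 − 0.6736 = 0.3264

0.326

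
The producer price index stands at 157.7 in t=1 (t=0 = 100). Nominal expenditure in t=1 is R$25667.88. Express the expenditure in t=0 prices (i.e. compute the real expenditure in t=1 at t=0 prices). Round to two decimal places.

16276.40

Real = Nominal ÷ (Index/100) = 25667.88 ÷ (157.7/100)
     = 25667.88 ÷ 1.577 = 16276.3982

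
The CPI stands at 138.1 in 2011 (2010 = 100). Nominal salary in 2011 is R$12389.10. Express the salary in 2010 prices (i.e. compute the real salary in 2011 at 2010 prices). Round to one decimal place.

Real = Nominal ÷ (Index/100) = 12389.10 ÷ (138.1/100)
     = 12389.10 ÷ 1.381 = 8971.1079

8971.1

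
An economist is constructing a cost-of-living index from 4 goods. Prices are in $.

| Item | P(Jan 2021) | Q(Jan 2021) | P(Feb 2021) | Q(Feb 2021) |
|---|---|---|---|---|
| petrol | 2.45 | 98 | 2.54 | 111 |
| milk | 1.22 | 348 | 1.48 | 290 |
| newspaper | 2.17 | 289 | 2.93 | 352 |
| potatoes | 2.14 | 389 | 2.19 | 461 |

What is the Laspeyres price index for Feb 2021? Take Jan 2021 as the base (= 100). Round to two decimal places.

Laspeyres price index uses base-period quantities as weights.
ΣP(Feb 2021)·Q(Jan 2021) = 2.54×98 + 1.48×348 + 2.93×289 + 2.19×389 = 248.92 + 515.04 + 846.77 + 851.91 = 2462.64
ΣP(Jan 2021)·Q(Jan 2021) = 2.45×98 + 1.22×348 + 2.17×289 + 2.14×389 = 240.1 + 424.56 + 627.13 + 832.46 = 2124.25
Index = 2462.64 / 2124.25 × 100 = 115.9299

115.93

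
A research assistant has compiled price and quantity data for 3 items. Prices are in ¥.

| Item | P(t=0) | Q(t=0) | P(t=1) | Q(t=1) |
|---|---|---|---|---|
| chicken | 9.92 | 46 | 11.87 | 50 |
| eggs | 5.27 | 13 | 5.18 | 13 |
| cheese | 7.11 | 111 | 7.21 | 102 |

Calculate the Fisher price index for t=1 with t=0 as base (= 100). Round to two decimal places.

107.92

Laspeyres component (base-period weights):
ΣP(t=1)Q(t=0) = 11.87×46 + 5.18×13 + 7.21×111 = 546.02 + 67.34 + 800.31 = 1413.67
ΣP(t=0)Q(t=0) = 9.92×46 + 5.27×13 + 7.11×111 = 456.32 + 68.51 + 789.21 = 1314.04
L = 1413.67 / 1314.04 × 100 = 107.5820
Paasche component (current-period weights):
ΣP(t=1)Q(t=1) = 11.87×50 + 5.18×13 + 7.21×102 = 593.5 + 67.34 + 735.42 = 1396.26
ΣP(t=0)Q(t=1) = 9.92×50 + 5.27×13 + 7.11×102 = 496 + 68.51 + 725.22 = 1289.73
P = 1396.26 / 1289.73 × 100 = 108.2599
Fisher = √(L × P) = √(107.5820 × 108.2599) = 107.9204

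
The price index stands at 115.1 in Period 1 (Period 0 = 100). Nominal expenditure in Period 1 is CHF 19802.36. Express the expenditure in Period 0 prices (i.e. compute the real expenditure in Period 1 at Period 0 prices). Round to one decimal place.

Real = Nominal ÷ (Index/100) = 19802.36 ÷ (115.1/100)
     = 19802.36 ÷ 1.151 = 17204.4831

17204.5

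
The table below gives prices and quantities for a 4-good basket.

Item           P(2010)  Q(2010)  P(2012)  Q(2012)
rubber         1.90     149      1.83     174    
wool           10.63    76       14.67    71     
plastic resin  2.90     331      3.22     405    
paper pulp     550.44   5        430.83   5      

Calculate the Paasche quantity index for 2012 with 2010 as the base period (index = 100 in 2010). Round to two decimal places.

Paasche quantity index uses current-period prices as weights.
ΣP(2012)·Q(2012) = 1.83×174 + 14.67×71 + 3.22×405 + 430.83×5 = 318.42 + 1041.57 + 1304.1 + 2154.15 = 4818.24
ΣP(2012)·Q(2010) = 1.83×149 + 14.67×76 + 3.22×331 + 430.83×5 = 272.67 + 1114.92 + 1065.82 + 2154.15 = 4607.56
Index = 4818.24 / 4607.56 × 100 = 104.5725

104.57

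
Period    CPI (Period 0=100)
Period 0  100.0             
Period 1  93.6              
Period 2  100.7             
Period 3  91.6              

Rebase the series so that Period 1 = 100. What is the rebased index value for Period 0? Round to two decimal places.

106.84

Rebased(Period 0) = 100.0 / 93.6 × 100 = 106.8376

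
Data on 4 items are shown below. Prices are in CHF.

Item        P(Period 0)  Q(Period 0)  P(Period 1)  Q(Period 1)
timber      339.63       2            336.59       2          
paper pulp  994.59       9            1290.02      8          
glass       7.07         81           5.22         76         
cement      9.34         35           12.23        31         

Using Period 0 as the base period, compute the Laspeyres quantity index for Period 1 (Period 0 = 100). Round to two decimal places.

Laspeyres quantity index uses base-period prices as weights.
ΣP(Period 0)·Q(Period 1) = 339.63×2 + 994.59×8 + 7.07×76 + 9.34×31 = 679.26 + 7956.72 + 537.32 + 289.54 = 9462.84
ΣP(Period 0)·Q(Period 0) = 339.63×2 + 994.59×9 + 7.07×81 + 9.34×35 = 679.26 + 8951.31 + 572.67 + 326.9 = 10530.14
Index = 9462.84 / 10530.14 × 100 = 89.8643

89.86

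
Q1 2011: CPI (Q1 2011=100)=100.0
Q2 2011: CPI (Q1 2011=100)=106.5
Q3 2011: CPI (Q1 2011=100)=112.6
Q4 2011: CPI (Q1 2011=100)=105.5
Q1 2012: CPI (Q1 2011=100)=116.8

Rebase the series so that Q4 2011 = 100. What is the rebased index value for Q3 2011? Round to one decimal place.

106.7

Rebased(Q3 2011) = 112.6 / 105.5 × 100 = 106.7299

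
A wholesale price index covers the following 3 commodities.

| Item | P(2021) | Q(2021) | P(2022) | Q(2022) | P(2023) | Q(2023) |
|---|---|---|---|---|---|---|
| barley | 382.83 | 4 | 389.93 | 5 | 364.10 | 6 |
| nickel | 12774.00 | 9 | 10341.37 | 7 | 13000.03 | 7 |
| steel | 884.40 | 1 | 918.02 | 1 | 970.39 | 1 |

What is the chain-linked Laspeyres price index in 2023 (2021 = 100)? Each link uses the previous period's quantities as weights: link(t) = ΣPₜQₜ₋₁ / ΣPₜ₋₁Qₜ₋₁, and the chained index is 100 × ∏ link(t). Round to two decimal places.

Link 2021→2022:
ΣP(2022)Q(2021) = 389.93×4 + 10341.37×9 + 918.02×1 = 1559.72 + 93072.33 + 918.02 = 95550.07
ΣP(2021)Q(2021) = 382.83×4 + 12774.00×9 + 884.40×1 = 1531.32 + 114966 + 884.4 = 117381.72
link = 95550.07/117381.72 = 0.814012
Link 2022→2023:
ΣP(2023)Q(2022) = 364.10×5 + 13000.03×7 + 970.39×1 = 1820.5 + 91000.21 + 970.39 = 93791.1
ΣP(2022)Q(2022) = 389.93×5 + 10341.37×7 + 918.02×1 = 1949.65 + 72389.59 + 918.02 = 75257.26
link = 93791.1/75257.26 = 1.246273
Chained index = 100 × 0.814012 × 1.246273 = 101.4481

101.45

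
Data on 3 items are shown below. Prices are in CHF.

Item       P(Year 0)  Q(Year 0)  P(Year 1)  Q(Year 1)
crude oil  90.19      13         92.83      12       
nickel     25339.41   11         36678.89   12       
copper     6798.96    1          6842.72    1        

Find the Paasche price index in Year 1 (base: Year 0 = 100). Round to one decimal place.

143.6

Paasche price index uses current-period quantities as weights.
ΣP(Year 1)·Q(Year 1) = 92.83×12 + 36678.89×12 + 6842.72×1 = 1113.96 + 440146.68 + 6842.72 = 448103.36
ΣP(Year 0)·Q(Year 1) = 90.19×12 + 25339.41×12 + 6798.96×1 = 1082.28 + 304072.92 + 6798.96 = 311954.16
Index = 448103.36 / 311954.16 × 100 = 143.6440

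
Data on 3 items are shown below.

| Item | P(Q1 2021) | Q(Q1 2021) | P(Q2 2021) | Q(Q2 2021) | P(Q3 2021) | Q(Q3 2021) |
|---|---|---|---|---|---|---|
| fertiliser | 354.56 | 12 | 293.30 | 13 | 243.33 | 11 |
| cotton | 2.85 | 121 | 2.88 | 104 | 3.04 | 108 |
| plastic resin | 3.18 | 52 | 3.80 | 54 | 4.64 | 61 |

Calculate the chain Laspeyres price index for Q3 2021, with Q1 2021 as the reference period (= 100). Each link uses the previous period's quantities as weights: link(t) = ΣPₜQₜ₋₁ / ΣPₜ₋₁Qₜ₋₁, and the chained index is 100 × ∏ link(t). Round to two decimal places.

73.71

Link Q1 2021→Q2 2021:
ΣP(Q2 2021)Q(Q1 2021) = 293.30×12 + 2.88×121 + 3.80×52 = 3519.6 + 348.48 + 197.6 = 4065.68
ΣP(Q1 2021)Q(Q1 2021) = 354.56×12 + 2.85×121 + 3.18×52 = 4254.72 + 344.85 + 165.36 = 4764.93
link = 4065.68/4764.93 = 0.853251
Link Q2 2021→Q3 2021:
ΣP(Q3 2021)Q(Q2 2021) = 243.33×13 + 3.04×104 + 4.64×54 = 3163.29 + 316.16 + 250.56 = 3730.01
ΣP(Q2 2021)Q(Q2 2021) = 293.30×13 + 2.88×104 + 3.80×54 = 3812.9 + 299.52 + 205.2 = 4317.62
link = 3730.01/4317.62 = 0.863904
Chained index = 100 × 0.853251 × 0.863904 = 73.7127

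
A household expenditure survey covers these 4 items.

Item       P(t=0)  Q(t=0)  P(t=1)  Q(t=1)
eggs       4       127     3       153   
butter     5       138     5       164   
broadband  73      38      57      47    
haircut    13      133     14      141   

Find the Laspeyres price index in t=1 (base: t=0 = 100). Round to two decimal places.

Laspeyres price index uses base-period quantities as weights.
ΣP(t=1)·Q(t=0) = 3×127 + 5×138 + 57×38 + 14×133 = 381 + 690 + 2166 + 1862 = 5099
ΣP(t=0)·Q(t=0) = 4×127 + 5×138 + 73×38 + 13×133 = 508 + 690 + 2774 + 1729 = 5701
Index = 5099 / 5701 × 100 = 89.4404

89.44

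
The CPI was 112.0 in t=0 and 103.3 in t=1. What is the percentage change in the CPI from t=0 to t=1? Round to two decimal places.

Change = (103.3 − 112.0) / 112.0 × 100
       = -8.7 / 112.0 × 100 = -7.7679%

-7.77%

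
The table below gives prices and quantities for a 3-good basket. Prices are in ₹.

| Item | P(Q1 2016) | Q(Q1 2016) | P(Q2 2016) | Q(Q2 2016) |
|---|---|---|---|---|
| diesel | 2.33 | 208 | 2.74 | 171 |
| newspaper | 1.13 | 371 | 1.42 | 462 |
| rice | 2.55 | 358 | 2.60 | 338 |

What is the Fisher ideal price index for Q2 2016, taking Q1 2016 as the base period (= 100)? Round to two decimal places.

Laspeyres component (base-period weights):
ΣP(Q2 2016)Q(Q1 2016) = 2.74×208 + 1.42×371 + 2.60×358 = 569.92 + 526.82 + 930.8 = 2027.54
ΣP(Q1 2016)Q(Q1 2016) = 2.33×208 + 1.13×371 + 2.55×358 = 484.64 + 419.23 + 912.9 = 1816.77
L = 2027.54 / 1816.77 × 100 = 111.6014
Paasche component (current-period weights):
ΣP(Q2 2016)Q(Q2 2016) = 2.74×171 + 1.42×462 + 2.60×338 = 468.54 + 656.04 + 878.8 = 2003.38
ΣP(Q1 2016)Q(Q2 2016) = 2.33×171 + 1.13×462 + 2.55×338 = 398.43 + 522.06 + 861.9 = 1782.39
P = 2003.38 / 1782.39 × 100 = 112.3985
Fisher = √(L × P) = √(111.6014 × 112.3985) = 111.9992

112.00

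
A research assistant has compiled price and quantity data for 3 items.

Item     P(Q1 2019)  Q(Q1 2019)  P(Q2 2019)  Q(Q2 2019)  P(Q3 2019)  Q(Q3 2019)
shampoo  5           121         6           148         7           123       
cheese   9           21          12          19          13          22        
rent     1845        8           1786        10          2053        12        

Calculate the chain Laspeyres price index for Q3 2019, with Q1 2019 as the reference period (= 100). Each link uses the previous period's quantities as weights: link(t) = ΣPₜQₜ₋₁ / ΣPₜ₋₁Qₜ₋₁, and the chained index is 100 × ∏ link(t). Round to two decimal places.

112.82

Link Q1 2019→Q2 2019:
ΣP(Q2 2019)Q(Q1 2019) = 6×121 + 12×21 + 1786×8 = 726 + 252 + 14288 = 15266
ΣP(Q1 2019)Q(Q1 2019) = 5×121 + 9×21 + 1845×8 = 605 + 189 + 14760 = 15554
link = 15266/15554 = 0.981484
Link Q2 2019→Q3 2019:
ΣP(Q3 2019)Q(Q2 2019) = 7×148 + 13×19 + 2053×10 = 1036 + 247 + 20530 = 21813
ΣP(Q2 2019)Q(Q2 2019) = 6×148 + 12×19 + 1786×10 = 888 + 228 + 17860 = 18976
link = 21813/18976 = 1.149505
Chained index = 100 × 0.981484 × 1.149505 = 112.8220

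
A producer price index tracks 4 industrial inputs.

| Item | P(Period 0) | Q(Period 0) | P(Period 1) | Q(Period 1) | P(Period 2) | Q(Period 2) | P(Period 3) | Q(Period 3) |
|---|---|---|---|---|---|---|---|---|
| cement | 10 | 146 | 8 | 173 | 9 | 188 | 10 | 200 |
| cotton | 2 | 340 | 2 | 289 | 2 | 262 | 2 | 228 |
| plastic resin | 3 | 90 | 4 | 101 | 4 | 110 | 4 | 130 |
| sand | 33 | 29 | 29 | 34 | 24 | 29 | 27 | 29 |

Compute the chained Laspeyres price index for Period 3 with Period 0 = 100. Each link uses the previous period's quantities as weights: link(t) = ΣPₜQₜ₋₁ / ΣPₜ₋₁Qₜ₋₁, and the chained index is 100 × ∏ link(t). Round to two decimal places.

Link Period 0→Period 1:
ΣP(Period 1)Q(Period 0) = 8×146 + 2×340 + 4×90 + 29×29 = 1168 + 680 + 360 + 841 = 3049
ΣP(Period 0)Q(Period 0) = 10×146 + 2×340 + 3×90 + 33×29 = 1460 + 680 + 270 + 957 = 3367
link = 3049/3367 = 0.905554
Link Period 1→Period 2:
ΣP(Period 2)Q(Period 1) = 9×173 + 2×289 + 4×101 + 24×34 = 1557 + 578 + 404 + 816 = 3355
ΣP(Period 1)Q(Period 1) = 8×173 + 2×289 + 4×101 + 29×34 = 1384 + 578 + 404 + 986 = 3352
link = 3355/3352 = 1.000895
Link Period 2→Period 3:
ΣP(Period 3)Q(Period 2) = 10×188 + 2×262 + 4×110 + 27×29 = 1880 + 524 + 440 + 783 = 3627
ΣP(Period 2)Q(Period 2) = 9×188 + 2×262 + 4×110 + 24×29 = 1692 + 524 + 440 + 696 = 3352
link = 3627/3352 = 1.082041
Chained index = 100 × 0.905554 × 1.000895 × 1.082041 = 98.0723

98.07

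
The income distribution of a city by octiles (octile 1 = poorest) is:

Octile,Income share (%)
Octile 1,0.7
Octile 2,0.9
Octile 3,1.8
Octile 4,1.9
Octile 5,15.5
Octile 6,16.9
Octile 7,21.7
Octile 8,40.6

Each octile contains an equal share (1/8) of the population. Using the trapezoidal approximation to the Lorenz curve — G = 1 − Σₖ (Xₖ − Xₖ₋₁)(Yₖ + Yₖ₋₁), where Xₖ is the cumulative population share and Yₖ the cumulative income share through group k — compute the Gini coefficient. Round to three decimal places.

0.553

Cumulative income shares Yₖ: 0.0070, 0.0160, 0.0340, 0.0530, 0.2080, 0.3770, 0.5940, 1.0000
Σ (Xₖ−Xₖ₋₁)(Yₖ+Yₖ₋₁) = (1/8)(0.0070+0.0000) + (1/8)(0.0160+0.0070) + (1/8)(0.0340+0.0160) + (1/8)(0.0530+0.0340) + (1/8)(0.2080+0.0530) + (1/8)(0.3770+0.2080) + (1/8)(0.5940+0.3770) + (1/8)(1.0000+0.5940)
  = 0.0009 + 0.0029 + 0.0063 + 0.0109 + 0.0326 + 0.0731 + 0.1214 + 0.1992 = 0.4472
G = 1 − 0.4472 = 0.5528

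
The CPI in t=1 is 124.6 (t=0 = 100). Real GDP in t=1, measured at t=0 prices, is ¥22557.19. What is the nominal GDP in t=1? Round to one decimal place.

28106.3

Nominal = Real × (Index/100) = 22557.19 × (124.6/100)
        = 22557.19 × 1.246 = 28106.2587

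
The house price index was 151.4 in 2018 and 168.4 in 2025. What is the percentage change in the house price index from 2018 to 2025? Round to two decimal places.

Change = (168.4 − 151.4) / 151.4 × 100
       = 17.0 / 151.4 × 100 = 11.2285%

11.23%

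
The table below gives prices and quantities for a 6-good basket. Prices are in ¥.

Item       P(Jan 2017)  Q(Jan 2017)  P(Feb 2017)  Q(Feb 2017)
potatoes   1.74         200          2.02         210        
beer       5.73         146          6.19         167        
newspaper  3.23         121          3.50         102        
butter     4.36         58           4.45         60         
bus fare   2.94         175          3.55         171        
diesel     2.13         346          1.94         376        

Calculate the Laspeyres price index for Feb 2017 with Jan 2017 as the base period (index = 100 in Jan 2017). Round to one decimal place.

106.6

Laspeyres price index uses base-period quantities as weights.
ΣP(Feb 2017)·Q(Jan 2017) = 2.02×200 + 6.19×146 + 3.50×121 + 4.45×58 + 3.55×175 + 1.94×346 = 404 + 903.74 + 423.5 + 258.1 + 621.25 + 671.24 = 3281.83
ΣP(Jan 2017)·Q(Jan 2017) = 1.74×200 + 5.73×146 + 3.23×121 + 4.36×58 + 2.94×175 + 2.13×346 = 348 + 836.58 + 390.83 + 252.88 + 514.5 + 736.98 = 3079.77
Index = 3281.83 / 3079.77 × 100 = 106.5609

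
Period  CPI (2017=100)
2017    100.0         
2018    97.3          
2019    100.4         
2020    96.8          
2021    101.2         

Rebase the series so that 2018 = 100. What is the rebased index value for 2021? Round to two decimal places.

Rebased(2021) = 101.2 / 97.3 × 100 = 104.0082

104.01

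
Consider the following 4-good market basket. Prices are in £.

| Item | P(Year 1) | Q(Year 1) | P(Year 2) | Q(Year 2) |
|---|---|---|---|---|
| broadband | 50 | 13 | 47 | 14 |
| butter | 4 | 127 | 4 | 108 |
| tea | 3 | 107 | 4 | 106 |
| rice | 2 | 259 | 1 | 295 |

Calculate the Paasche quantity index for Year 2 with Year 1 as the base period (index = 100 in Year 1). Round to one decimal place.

100.2

Paasche quantity index uses current-period prices as weights.
ΣP(Year 2)·Q(Year 2) = 47×14 + 4×108 + 4×106 + 1×295 = 658 + 432 + 424 + 295 = 1809
ΣP(Year 2)·Q(Year 1) = 47×13 + 4×127 + 4×107 + 1×259 = 611 + 508 + 428 + 259 = 1806
Index = 1809 / 1806 × 100 = 100.1661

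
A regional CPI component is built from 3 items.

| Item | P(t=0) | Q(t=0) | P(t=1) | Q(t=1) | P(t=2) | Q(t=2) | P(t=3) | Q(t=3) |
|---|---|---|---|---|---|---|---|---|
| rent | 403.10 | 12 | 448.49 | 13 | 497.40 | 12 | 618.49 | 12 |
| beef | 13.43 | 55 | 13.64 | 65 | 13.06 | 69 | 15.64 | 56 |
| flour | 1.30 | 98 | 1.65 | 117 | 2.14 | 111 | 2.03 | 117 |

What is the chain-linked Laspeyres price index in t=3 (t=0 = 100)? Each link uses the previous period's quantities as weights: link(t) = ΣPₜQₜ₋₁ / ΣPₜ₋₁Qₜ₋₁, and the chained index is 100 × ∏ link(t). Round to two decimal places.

Link t=0→t=1:
ΣP(t=1)Q(t=0) = 448.49×12 + 13.64×55 + 1.65×98 = 5381.88 + 750.2 + 161.7 = 6293.78
ΣP(t=0)Q(t=0) = 403.10×12 + 13.43×55 + 1.30×98 = 4837.2 + 738.65 + 127.4 = 5703.25
link = 6293.78/5703.25 = 1.103543
Link t=1→t=2:
ΣP(t=2)Q(t=1) = 497.40×13 + 13.06×65 + 2.14×117 = 6466.2 + 848.9 + 250.38 = 7565.48
ΣP(t=1)Q(t=1) = 448.49×13 + 13.64×65 + 1.65×117 = 5830.37 + 886.6 + 193.05 = 6910.02
link = 7565.48/6910.02 = 1.094856
Link t=2→t=3:
ΣP(t=3)Q(t=2) = 618.49×12 + 15.64×69 + 2.03×111 = 7421.88 + 1079.16 + 225.33 = 8726.37
ΣP(t=2)Q(t=2) = 497.40×12 + 13.06×69 + 2.14×111 = 5968.8 + 901.14 + 237.54 = 7107.48
link = 8726.37/7107.48 = 1.227773
Chained index = 100 × 1.103543 × 1.094856 × 1.227773 = 148.3421

148.34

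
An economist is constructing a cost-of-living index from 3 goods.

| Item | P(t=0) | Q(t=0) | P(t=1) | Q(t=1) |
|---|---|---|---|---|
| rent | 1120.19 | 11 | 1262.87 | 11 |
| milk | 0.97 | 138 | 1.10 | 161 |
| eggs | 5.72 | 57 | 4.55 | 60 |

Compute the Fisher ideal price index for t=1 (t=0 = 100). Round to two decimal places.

Laspeyres component (base-period weights):
ΣP(t=1)Q(t=0) = 1262.87×11 + 1.10×138 + 4.55×57 = 13891.57 + 151.8 + 259.35 = 14302.72
ΣP(t=0)Q(t=0) = 1120.19×11 + 0.97×138 + 5.72×57 = 12322.09 + 133.86 + 326.04 = 12781.99
L = 14302.72 / 12781.99 × 100 = 111.8974
Paasche component (current-period weights):
ΣP(t=1)Q(t=1) = 1262.87×11 + 1.10×161 + 4.55×60 = 13891.57 + 177.1 + 273 = 14341.67
ΣP(t=0)Q(t=1) = 1120.19×11 + 0.97×161 + 5.72×60 = 12322.09 + 156.17 + 343.2 = 12821.46
P = 14341.67 / 12821.46 × 100 = 111.8568
Fisher = √(L × P) = √(111.8974 × 111.8568) = 111.8771

111.88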